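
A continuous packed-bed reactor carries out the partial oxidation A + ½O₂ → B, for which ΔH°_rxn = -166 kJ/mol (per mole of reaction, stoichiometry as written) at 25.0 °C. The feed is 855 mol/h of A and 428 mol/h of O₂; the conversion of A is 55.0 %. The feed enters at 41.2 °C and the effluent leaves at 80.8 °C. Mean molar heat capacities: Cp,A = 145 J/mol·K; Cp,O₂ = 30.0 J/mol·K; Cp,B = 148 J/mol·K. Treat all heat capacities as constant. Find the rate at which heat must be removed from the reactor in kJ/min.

Extent of reaction ξ = 0.550 × 855 = 470.25 mol/h
Reaction term: ξ·ΔH°_rxn = 470.25 × -166 = -78062 kJ/h
Sensible, feed 41.2→25 °C: -2216.4 kJ/h
Outlet flows (mol/h): A 384.75, O₂ 192.87, B 470.25
Sensible, products 25→80.8 °C: 7319.4 kJ/h
Q = ΔH = -72959 kJ/h = -20.266 kW
Heat removed = 1216 kJ/min

Q_out = 1220 kJ/min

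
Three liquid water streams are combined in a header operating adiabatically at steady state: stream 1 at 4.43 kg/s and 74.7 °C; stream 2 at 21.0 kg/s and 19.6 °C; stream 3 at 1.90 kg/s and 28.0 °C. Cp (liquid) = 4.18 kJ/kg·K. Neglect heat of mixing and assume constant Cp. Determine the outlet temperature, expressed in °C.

T_out = 29.1 °C

Adiabatic, steady state ⇒ Σ ṁᵢCp,ᵢ(T_out − Tᵢ) = 0
Σ ṁᵢCp,ᵢTᵢ = 4.43×4.18×74.7 + 21.0×4.18×19.6 + 1.90×4.18×28.0 = 3326.1
Σ ṁᵢCp,ᵢ = 4.43×4.18 + 21.0×4.18 + 1.90×4.18 = 114.24
T_out = 3326.1 / 114.24 = 29.115 °C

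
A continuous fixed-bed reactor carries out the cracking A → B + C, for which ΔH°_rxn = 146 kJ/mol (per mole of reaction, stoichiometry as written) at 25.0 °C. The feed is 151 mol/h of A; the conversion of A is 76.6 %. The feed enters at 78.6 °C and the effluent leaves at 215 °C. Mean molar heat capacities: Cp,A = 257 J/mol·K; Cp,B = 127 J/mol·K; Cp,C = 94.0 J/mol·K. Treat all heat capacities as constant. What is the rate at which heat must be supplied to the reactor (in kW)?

Extent of reaction ξ = 0.766 × 151 = 115.67 mol/h
Reaction term: ξ·ΔH°_rxn = 115.67 × 146 = 16887 kJ/h
Sensible, feed 78.6→25 °C: -2080.1 kJ/h
Outlet flows (mol/h): A 35.334, B 115.67, C 115.67
Sensible, products 25→215 °C: 6582.2 kJ/h
Q = ΔH = 21389 kJ/h = 5.9415 kW
Heat supplied = 5.9415 kW

Q_in = 5.94 kW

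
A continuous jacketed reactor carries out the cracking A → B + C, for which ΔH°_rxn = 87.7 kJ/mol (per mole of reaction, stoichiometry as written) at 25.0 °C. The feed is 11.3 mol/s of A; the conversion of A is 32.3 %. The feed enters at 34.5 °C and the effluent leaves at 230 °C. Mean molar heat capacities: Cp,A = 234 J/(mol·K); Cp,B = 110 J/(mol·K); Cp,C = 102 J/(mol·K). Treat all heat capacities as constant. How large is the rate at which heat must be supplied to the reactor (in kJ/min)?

Extent of reaction ξ = 0.323 × 11.3 = 3.6499 mol/s
Reaction term: ξ·ΔH°_rxn = 3.6499 × 87.7 = 320.1 kJ/s
Sensible, feed 34.5→25 °C: -25.12 kJ/s
Outlet flows (mol/s): A 7.6501, B 3.6499, C 3.6499
Sensible, products 25→230 °C: 525.6 kJ/s
Q = ΔH = 820.58 kJ/s = 820.58 kW
Heat supplied = 49235 kJ/min

Q_in = 49200 kJ/min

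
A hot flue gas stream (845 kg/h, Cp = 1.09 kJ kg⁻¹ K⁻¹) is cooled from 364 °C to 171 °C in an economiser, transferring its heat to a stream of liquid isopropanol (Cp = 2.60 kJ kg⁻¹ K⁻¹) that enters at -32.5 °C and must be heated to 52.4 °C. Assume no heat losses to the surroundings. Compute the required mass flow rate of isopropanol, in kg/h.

Heat released by hot stream: Q = 845 × 1.09 × (364 − 171) = 177760 kJ/h
Energy balance on cold side (adiabatic exchanger): Q = ṁ_c·Cp_c·(T_c,out − T_c,in)
ṁ_c = 177760 / [2.60 × (52.4 − -32.5)] = 805.3 kg/h

ṁ_c = 805 kg/h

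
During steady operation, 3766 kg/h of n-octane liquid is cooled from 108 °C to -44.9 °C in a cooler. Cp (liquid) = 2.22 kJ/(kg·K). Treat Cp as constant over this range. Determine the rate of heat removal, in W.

Q_c = 355000 W

Q = ṁ·Cp·ΔT = 3766 × 2.22 × (-44.9 − 108) = -1.2783e+06 kJ/h
Converting: 1.2783e+06 / 3600 s = 355.09 kW
Cooling duty = 355090 W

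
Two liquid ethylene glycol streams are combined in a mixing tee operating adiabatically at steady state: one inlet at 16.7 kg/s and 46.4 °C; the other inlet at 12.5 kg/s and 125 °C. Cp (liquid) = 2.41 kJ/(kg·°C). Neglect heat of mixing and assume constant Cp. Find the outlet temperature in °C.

T_out = 80.0 °C

No heat crosses the boundary, so H_out = H_in.
Σ ṁᵢCp,ᵢTᵢ = 16.7×2.41×46.4 + 12.5×2.41×125 = 5633.1
Σ ṁᵢCp,ᵢ = 16.7×2.41 + 12.5×2.41 = 70.372
T_out = 5633.1 / 70.372 = 80.047 °C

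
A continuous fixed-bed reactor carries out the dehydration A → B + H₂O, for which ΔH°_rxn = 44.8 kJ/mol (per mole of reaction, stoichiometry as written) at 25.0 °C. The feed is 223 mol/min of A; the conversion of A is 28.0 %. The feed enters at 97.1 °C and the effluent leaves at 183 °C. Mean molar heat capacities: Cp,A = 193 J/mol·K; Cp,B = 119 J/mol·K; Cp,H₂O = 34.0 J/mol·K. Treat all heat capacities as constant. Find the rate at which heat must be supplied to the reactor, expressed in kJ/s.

Extent of reaction ξ = 0.280 × 223 = 62.44 mol/min
Reaction term: ξ·ΔH°_rxn = 62.44 × 44.8 = 2797.3 kJ/min
Sensible, feed 97.1→25 °C: -3103.1 kJ/min
Outlet flows (mol/min): A 160.56, B 62.44, H₂O 62.44
Sensible, products 25→183 °C: 6405.5 kJ/min
Q = ΔH = 6099.7 kJ/min = 101.66 kW
Heat supplied = 101.66 kJ/s

Q_in = 102 kJ/s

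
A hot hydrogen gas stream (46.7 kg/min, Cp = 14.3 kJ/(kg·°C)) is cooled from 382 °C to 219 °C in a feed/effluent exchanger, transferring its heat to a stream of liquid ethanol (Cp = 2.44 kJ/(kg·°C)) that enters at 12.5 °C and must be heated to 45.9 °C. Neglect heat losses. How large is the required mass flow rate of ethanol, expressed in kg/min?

ṁ_c = 1340 kg/min

Heat released by hot stream: Q = 46.7 × 14.3 × (382 − 219) = 108850 kJ/min
Energy balance on cold side (adiabatic exchanger): Q = ṁ_c·Cp_c·(T_c,out − T_c,in)
ṁ_c = 108850 / [2.44 × (45.9 − 12.5)] = 1335.7 kg/min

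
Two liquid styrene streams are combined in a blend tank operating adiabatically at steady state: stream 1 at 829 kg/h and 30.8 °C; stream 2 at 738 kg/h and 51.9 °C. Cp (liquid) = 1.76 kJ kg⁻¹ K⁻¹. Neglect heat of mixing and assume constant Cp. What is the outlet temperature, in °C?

T_out = 40.7 °C

No heat crosses the boundary, so H_out = H_in.
T_out = Σ ṁᵢCp,ᵢTᵢ / Σ ṁᵢCp,ᵢ
      = 112350 / 2757.9 = 40.737 °C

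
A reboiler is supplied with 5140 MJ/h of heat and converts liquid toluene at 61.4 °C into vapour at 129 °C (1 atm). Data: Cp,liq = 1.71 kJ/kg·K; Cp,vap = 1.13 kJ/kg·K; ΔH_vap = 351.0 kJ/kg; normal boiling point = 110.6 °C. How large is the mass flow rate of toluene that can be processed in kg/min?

ṁ = 188 kg/min

Δh = 1.71×(110.6−61.4) + 351.0 + 1.13×(129−110.6) = 455.92 kJ/kg
Q = 5140 MJ/h = 1427.8 kJ/s = 85667 kJ/min
ṁ = Q/Δh = 85667 / 455.92 = 187.9 kg/min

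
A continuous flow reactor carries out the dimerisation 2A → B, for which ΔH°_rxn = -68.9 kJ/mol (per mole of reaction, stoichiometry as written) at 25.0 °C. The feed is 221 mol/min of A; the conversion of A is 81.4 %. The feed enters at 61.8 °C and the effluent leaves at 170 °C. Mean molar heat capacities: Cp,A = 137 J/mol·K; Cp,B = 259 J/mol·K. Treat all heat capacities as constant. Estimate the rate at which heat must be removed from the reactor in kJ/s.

Q_out = 52.0 kJ/s

Extent of reaction ξ = 0.814 × 221 / 2 = 89.947 mol/min
Reaction term: ξ·ΔH°_rxn = 89.947 × -68.9 = -6197.3 kJ/min
Sensible, feed 61.8→25 °C: -1114.2 kJ/min
Outlet flows (mol/min): A 41.106, B 89.947
Sensible, products 25→170 °C: 4194.5 kJ/min
Q = ΔH = -3117 kJ/min = -51.95 kW
Heat removed = 51.95 kJ/s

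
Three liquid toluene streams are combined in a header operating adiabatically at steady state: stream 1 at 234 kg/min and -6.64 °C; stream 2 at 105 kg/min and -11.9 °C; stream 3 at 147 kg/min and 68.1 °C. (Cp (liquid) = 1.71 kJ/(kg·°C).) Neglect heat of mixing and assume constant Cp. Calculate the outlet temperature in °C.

T_out = 14.8 °C

No heat crosses the boundary, so H_out = H_in.
T_out = Σ ṁᵢCp,ᵢTᵢ / Σ ṁᵢCp,ᵢ
      = 12325 / 831.06 = 14.83 °C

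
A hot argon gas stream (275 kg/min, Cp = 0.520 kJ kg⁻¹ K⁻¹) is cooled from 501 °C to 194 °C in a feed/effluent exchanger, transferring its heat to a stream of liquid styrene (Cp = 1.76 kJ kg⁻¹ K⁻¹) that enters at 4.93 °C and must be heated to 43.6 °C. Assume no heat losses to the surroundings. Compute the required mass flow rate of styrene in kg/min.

ṁ_c = 645 kg/min

Heat released by hot stream: Q = 275 × 0.520 × (501 − 194) = 43901 kJ/min
Energy balance on cold side (adiabatic exchanger): Q = ṁ_c·Cp_c·(T_c,out − T_c,in)
ṁ_c = 43901 / [1.76 × (43.6 − 4.93)] = 645.04 kg/min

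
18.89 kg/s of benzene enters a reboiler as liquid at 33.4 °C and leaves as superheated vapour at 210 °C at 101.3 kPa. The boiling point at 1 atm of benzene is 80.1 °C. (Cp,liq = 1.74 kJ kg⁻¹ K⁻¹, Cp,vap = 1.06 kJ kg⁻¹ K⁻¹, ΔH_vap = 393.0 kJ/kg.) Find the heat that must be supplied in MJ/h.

Q = 41600 MJ/h

liquid 33.4→80.1 °C: 81.258 kJ/kg
vaporisation at 80.1 °C: 393 kJ/kg
vapour 80.1→210 °C: 137.69 kJ/kg
Δh = 81.258 + 393 + 137.69 = 611.95 kJ/kg
Q = ṁ·Δh = 18.89 kg/s × 611.95 kJ/kg = 11560 kJ/s
|Q| = 11560 kW = 41615 MJ/h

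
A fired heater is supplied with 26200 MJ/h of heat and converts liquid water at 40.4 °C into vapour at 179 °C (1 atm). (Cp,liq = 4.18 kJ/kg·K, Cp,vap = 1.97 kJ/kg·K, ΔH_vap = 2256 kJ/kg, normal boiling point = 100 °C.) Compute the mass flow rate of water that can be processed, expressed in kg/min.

Δh = 4.18×(100−40.4) + 2256 + 1.97×(179−100) = 2660.8 kJ/kg
Q = 26200 MJ/h = 7277.8 kJ/s = 436670 kJ/min
ṁ = Q/Δh = 436670 / 2660.8 = 164.11 kg/min

ṁ = 164 kg/min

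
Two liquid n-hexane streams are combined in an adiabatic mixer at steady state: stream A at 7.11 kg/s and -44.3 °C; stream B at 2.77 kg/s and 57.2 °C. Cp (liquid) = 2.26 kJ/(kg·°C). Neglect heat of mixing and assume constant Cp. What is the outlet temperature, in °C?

T_out = -15.8 °C

No heat crosses the boundary, so H_out = H_in.
Σ ṁᵢCp,ᵢTᵢ = 7.11×2.26×-44.3 + 2.77×2.26×57.2 = -353.76
Σ ṁᵢCp,ᵢ = 7.11×2.26 + 2.77×2.26 = 22.329
T_out = -353.76 / 22.329 = -15.843 °C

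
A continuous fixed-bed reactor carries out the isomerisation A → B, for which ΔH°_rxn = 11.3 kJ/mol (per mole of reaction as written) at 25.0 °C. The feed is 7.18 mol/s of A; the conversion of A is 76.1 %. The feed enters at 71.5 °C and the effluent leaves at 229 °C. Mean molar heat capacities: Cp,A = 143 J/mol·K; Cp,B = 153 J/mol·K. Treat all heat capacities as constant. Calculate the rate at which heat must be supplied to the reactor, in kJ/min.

Q_in = 14100 kJ/min

Extent of reaction ξ = 0.761 × 7.18 = 5.464 mol/s
Reaction term: ξ·ΔH°_rxn = 5.464 × 11.3 = 61.743 kJ/s
Sensible, feed 71.5→25 °C: -47.743 kJ/s
Outlet flows (mol/s): A 1.716, B 5.464
Sensible, products 25→229 °C: 220.6 kJ/s
Q = ΔH = 234.6 kJ/s = 234.6 kW
Heat supplied = 14076 kJ/min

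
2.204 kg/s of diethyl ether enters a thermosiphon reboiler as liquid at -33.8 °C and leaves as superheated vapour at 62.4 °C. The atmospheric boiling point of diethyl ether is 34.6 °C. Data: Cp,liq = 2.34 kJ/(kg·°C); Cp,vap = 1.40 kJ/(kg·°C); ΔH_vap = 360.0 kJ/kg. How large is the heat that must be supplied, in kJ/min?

Q = 73900 kJ/min

liquid -33.8→34.6 °C: 160.06 kJ/kg
vaporisation at 34.6 °C: 360 kJ/kg
vapour 34.6→62.4 °C: 38.92 kJ/kg
Δh = 160.06 + 360 + 38.92 = 558.98 kJ/kg
Q = ṁ·Δh = 2.204 kg/s × 558.98 kJ/kg = 1232 kJ/s
|Q| = 1232 kW = 73919 kJ/min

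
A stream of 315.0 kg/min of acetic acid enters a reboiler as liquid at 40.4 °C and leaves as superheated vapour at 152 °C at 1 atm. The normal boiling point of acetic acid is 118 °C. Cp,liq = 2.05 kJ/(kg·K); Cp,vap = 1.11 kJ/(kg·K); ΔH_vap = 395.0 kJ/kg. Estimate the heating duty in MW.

Q = 3.11 MW

liquid 40.4→118 °C: 159.08 kJ/kg
vaporisation at 118 °C: 395 kJ/kg
vapour 118→152 °C: 37.74 kJ/kg
Δh = 159.08 + 395 + 37.74 = 591.82 kJ/kg
Q = ṁ·Δh = 315.0 kg/min × 591.82 kJ/kg = 186420 kJ/min
|Q| = 3107.1 kW = 3.1071 MW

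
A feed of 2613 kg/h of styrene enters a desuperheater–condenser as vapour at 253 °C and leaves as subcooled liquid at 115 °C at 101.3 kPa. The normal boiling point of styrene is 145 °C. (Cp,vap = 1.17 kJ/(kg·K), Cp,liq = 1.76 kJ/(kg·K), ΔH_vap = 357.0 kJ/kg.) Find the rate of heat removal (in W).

Q_c = 389000 W

vapour 253→145 °C: -126.36 kJ/kg
condensation at 145 °C: -357 kJ/kg
liquid 145→115 °C: -52.8 kJ/kg
Δh = -126.36 + -357 + -52.8 = -536.16 kJ/kg
Q = ṁ·Δh = 2613 kg/h × -536.16 kJ/kg = -1.401e+06 kJ/h
|Q| = 389.16 kW = 389160 W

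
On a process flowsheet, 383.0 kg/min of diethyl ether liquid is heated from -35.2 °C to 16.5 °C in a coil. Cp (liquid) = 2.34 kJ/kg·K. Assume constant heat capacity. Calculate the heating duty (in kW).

Q = 772 kW

Q = ṁ·Cp·ΔT = 383.0 × 2.34 × (16.5 − -35.2) = 46335 kJ/min
Converting: 46335 / 60 s = 772.24 kW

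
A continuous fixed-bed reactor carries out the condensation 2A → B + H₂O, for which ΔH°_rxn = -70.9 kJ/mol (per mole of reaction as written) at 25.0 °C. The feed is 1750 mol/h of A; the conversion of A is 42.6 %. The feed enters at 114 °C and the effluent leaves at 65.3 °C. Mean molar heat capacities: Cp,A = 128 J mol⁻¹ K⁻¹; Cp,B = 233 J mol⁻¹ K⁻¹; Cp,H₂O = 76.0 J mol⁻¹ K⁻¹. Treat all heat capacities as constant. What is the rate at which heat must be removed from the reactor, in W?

Q_out = 10200 W

Extent of reaction ξ = 0.426 × 1750 / 2 = 372.75 mol/h
Reaction term: ξ·ΔH°_rxn = 372.75 × -70.9 = -26428 kJ/h
Sensible, feed 114→25 °C: -19936 kJ/h
Outlet flows (mol/h): A 1004.5, B 372.75, H₂O 372.75
Sensible, products 25→65.3 °C: 9823.4 kJ/h
Q = ΔH = -36541 kJ/h = -10.15 kW
Heat removed = 10150 W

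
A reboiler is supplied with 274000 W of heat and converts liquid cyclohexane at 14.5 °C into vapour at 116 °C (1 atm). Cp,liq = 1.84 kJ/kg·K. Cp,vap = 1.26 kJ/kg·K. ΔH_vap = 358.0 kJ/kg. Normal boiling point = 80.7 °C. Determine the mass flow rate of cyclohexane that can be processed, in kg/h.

Δh = 1.84×(80.7−14.5) + 358.0 + 1.26×(116−80.7) = 524.29 kJ/kg
Q = 274000 W = 274 kJ/s = 986400 kJ/h
ṁ = Q/Δh = 986400 / 524.29 = 1881.4 kg/h

ṁ = 1880 kg/h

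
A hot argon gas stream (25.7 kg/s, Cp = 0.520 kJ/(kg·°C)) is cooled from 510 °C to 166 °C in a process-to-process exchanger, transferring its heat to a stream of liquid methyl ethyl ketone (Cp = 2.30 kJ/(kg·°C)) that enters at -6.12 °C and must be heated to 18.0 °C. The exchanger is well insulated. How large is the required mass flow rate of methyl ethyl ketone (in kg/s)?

Heat released by hot stream: Q = 25.7 × 0.520 × (510 − 166) = 4597.2 kJ/s
Energy balance on cold side (adiabatic exchanger): Q = ṁ_c·Cp_c·(T_c,out − T_c,in)
ṁ_c = 4597.2 / [2.30 × (18.0 − -6.12)] = 82.869 kg/s

ṁ_c = 82.9 kg/s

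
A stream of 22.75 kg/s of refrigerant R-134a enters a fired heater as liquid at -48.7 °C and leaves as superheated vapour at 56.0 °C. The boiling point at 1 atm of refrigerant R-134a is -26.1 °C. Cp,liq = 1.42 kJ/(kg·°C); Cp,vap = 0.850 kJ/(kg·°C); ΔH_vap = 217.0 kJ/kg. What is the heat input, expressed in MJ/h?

Q = 26100 MJ/h

liquid -48.7→-26.1 °C: 32.092 kJ/kg
vaporisation at -26.1 °C: 217 kJ/kg
vapour -26.1→56.0 °C: 69.785 kJ/kg
Δh = 32.092 + 217 + 69.785 = 318.88 kJ/kg
Q = ṁ·Δh = 22.75 kg/s × 318.88 kJ/kg = 7254.5 kJ/s
|Q| = 7254.5 kW = 26116 MJ/h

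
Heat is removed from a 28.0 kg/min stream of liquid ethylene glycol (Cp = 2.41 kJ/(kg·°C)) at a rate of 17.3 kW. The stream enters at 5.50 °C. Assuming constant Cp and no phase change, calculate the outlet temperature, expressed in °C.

Q = 17.3 kW = 1038 kJ/min
ΔT = Q/(ṁ·Cp) = 1038/(28.0×2.41) = 15.382 K
T_out = 5.50 − 15.382 = -9.8823 °C

T_out = -9.88 °C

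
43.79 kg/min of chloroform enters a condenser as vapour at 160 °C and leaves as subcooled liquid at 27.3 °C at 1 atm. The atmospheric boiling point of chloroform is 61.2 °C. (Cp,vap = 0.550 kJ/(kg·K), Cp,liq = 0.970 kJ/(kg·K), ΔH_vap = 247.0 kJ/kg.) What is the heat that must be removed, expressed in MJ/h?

vapour 160→61.2 °C: -54.34 kJ/kg
condensation at 61.2 °C: -247 kJ/kg
liquid 61.2→27.3 °C: -32.883 kJ/kg
Δh = -54.34 + -247 + -32.883 = -334.22 kJ/kg
Q = ṁ·Δh = 43.79 kg/min × -334.22 kJ/kg = -14636 kJ/min
|Q| = 243.93 kW = 878.14 MJ/h

Q_c = 878 MJ/h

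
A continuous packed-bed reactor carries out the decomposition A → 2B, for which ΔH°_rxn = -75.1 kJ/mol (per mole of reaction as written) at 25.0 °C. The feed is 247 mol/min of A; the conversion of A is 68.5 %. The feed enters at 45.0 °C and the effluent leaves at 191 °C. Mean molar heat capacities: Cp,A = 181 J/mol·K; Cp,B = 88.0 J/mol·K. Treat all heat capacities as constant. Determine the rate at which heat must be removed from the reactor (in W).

Q_out = 105000 W

Extent of reaction ξ = 0.685 × 247 = 169.2 mol/min
Reaction term: ξ·ΔH°_rxn = 169.2 × -75.1 = -12707 kJ/min
Sensible, feed 45.0→25 °C: -894.14 kJ/min
Outlet flows (mol/min): A 77.805, B 338.39
Sensible, products 25→191 °C: 7280.9 kJ/min
Q = ΔH = -6319.8 kJ/min = -105.33 kW
Heat removed = 105330 W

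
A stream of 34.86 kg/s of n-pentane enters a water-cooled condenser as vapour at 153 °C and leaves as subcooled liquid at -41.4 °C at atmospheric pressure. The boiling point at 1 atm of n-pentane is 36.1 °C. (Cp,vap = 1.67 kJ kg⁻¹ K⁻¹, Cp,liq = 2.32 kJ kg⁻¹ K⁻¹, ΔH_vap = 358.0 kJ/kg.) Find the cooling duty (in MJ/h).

vapour 153→36.1 °C: -195.22 kJ/kg
condensation at 36.1 °C: -358 kJ/kg
liquid 36.1→-41.4 °C: -179.8 kJ/kg
Δh = -195.22 + -358 + -179.8 = -733.02 kJ/kg
Q = ṁ·Δh = 34.86 kg/s × -733.02 kJ/kg = -25553 kJ/s
|Q| = 25553 kW = 91991 MJ/h

Q_c = 92000 MJ/h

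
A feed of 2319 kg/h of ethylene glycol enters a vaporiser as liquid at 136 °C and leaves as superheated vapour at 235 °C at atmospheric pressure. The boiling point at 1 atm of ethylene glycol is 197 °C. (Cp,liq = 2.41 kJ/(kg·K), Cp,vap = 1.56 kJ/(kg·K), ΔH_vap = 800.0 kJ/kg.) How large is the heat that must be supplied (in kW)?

Q = 648 kW

liquid 136→197 °C: 147.01 kJ/kg
vaporisation at 197 °C: 800 kJ/kg
vapour 197→235 °C: 59.28 kJ/kg
Δh = 147.01 + 800 + 59.28 = 1006.3 kJ/kg
Q = ṁ·Δh = 2319 kg/h × 1006.3 kJ/kg = 2.3336e+06 kJ/h
|Q| = 648.22 kW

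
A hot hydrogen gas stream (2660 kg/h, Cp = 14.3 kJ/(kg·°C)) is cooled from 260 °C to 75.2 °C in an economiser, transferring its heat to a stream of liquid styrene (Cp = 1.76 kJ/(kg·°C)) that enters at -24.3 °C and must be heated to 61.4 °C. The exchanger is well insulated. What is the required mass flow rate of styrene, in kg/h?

ṁ_c = 46600 kg/h

Heat released by hot stream: Q = 2660 × 14.3 × (260 − 75.2) = 7.0294e+06 kJ/h
Energy balance on cold side (adiabatic exchanger): Q = ṁ_c·Cp_c·(T_c,out − T_c,in)
ṁ_c = 7.0294e+06 / [1.76 × (61.4 − -24.3)] = 46604 kg/h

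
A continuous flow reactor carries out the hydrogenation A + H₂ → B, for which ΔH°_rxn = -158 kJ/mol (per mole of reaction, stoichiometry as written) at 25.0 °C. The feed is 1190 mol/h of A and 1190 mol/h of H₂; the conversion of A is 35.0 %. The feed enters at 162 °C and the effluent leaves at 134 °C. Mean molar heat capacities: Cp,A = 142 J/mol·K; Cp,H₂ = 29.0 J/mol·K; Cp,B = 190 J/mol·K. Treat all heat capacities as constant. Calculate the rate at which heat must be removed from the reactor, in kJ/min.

Extent of reaction ξ = 0.350 × 1190 = 416.5 mol/h
Reaction term: ξ·ΔH°_rxn = 416.5 × -158 = -65807 kJ/h
Sensible, feed 162→25 °C: -27878 kJ/h
Outlet flows (mol/h): A 773.5, H₂ 773.5, B 416.5
Sensible, products 25→134 °C: 23043 kJ/h
Q = ΔH = -70642 kJ/h = -19.623 kW
Heat removed = 1177.4 kJ/min

Q_out = 1180 kJ/min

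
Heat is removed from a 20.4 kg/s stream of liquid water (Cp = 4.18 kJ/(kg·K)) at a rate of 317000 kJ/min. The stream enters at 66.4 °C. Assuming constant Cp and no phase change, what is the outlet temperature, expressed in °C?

Q = 317000 kJ/min = 5283.3 kJ/s
ΔT = Q/(ṁ·Cp) = 5283.3/(20.4×4.18) = 61.959 K
T_out = 66.4 − 61.959 = 4.4414 °C

T_out = 4.44 °C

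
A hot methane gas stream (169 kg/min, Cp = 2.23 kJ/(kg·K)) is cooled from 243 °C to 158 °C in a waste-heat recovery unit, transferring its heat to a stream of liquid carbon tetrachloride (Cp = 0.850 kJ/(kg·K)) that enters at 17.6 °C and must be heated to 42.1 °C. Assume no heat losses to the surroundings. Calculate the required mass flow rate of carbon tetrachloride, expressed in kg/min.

Heat released by hot stream: Q = 169 × 2.23 × (243 − 158) = 32034 kJ/min
Energy balance on cold side (adiabatic exchanger): Q = ṁ_c·Cp_c·(T_c,out − T_c,in)
ṁ_c = 32034 / [0.850 × (42.1 − 17.6)] = 1538.2 kg/min

ṁ_c = 1540 kg/min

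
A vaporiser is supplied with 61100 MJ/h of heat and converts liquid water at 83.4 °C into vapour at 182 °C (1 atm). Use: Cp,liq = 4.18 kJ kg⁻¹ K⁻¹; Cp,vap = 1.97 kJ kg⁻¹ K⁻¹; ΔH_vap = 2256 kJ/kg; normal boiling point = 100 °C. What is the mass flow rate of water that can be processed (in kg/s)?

Δh = 4.18×(100−83.4) + 2256 + 1.97×(182−100) = 2486.9 kJ/kg
Q = 61100 MJ/h = 16972 kJ/s = 16972 kJ/s
ṁ = Q/Δh = 16972 / 2486.9 = 6.8246 kg/s

ṁ = 6.82 kg/s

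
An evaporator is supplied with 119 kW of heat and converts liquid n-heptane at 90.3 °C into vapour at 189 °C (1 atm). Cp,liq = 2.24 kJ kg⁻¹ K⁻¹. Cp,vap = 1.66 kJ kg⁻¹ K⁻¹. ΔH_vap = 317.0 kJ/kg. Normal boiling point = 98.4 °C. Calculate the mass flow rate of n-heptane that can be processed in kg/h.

ṁ = 882 kg/h

Δh = 2.24×(98.4−90.3) + 317.0 + 1.66×(189−98.4) = 485.54 kJ/kg
Q = 119 kW = 119 kJ/s = 428400 kJ/h
ṁ = Q/Δh = 428400 / 485.54 = 882.32 kg/h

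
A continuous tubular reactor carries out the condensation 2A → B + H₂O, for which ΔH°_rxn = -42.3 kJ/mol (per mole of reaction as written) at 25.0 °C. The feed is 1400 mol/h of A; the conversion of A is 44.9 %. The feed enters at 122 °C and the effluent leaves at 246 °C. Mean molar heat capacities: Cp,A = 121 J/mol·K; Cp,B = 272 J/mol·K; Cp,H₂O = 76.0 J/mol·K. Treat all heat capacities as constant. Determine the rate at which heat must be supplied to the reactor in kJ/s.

Q_in = 4.19 kJ/s

Extent of reaction ξ = 0.449 × 1400 / 2 = 314.3 mol/h
Reaction term: ξ·ΔH°_rxn = 314.3 × -42.3 = -13295 kJ/h
Sensible, feed 122→25 °C: -16432 kJ/h
Outlet flows (mol/h): A 771.4, B 314.3, H₂O 314.3
Sensible, products 25→246 °C: 44800 kJ/h
Q = ΔH = 15074 kJ/h = 4.1871 kW
Heat supplied = 4.1871 kJ/s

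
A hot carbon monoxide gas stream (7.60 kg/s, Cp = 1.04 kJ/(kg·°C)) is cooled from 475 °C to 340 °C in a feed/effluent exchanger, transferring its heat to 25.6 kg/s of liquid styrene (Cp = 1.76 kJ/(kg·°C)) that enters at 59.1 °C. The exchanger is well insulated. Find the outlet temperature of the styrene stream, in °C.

Heat released by hot stream: Q = 7.60 × 1.04 × (475 − 340) = 1067 kJ/s
Energy balance on cold side (adiabatic exchanger): Q = ṁ_c·Cp_c·(T_c,out − T_c,in)
T_c,out = 59.1 + 1067/(25.6 × 1.76) = 82.783 °C

T_c,out = 82.8 °C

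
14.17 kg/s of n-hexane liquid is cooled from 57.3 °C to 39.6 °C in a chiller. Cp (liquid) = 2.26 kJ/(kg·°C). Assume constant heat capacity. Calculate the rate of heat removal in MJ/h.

Q_c = 2040 MJ/h

Q = ṁ·Cp·ΔT = 14.17 × 2.26 × (39.6 − 57.3) = -566.83 kJ/s
Cooling duty = 2040.6 MJ/h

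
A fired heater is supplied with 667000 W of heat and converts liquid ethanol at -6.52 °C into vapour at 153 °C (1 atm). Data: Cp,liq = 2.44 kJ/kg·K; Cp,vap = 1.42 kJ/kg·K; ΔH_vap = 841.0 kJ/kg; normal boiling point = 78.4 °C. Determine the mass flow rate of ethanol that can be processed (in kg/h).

Δh = 2.44×(78.4−-6.52) + 841.0 + 1.42×(153−78.4) = 1154.1 kJ/kg
Q = 667000 W = 667 kJ/s = 2.4012e+06 kJ/h
ṁ = Q/Δh = 2.4012e+06 / 1154.1 = 2080.5 kg/h

ṁ = 2080 kg/h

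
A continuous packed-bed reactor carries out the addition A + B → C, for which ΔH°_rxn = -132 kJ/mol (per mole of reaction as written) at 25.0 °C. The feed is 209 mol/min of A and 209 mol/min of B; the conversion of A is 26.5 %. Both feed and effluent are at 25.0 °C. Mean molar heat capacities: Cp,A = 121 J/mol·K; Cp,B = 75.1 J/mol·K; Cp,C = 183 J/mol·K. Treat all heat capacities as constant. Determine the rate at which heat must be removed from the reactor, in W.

Q_out = 122000 W

Extent of reaction ξ = 0.265 × 209 = 55.385 mol/min
Reaction term: ξ·ΔH°_rxn = 55.385 × -132 = -7310.8 kJ/min
Q = ΔH = -7310.8 kJ/min = -121.85 kW
Heat removed = 121850 W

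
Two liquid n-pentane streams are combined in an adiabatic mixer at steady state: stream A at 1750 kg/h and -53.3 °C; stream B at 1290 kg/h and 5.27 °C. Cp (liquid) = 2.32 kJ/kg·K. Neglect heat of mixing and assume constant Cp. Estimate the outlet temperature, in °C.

Adiabatic, steady state ⇒ Σ ṁᵢCp,ᵢ(T_out − Tᵢ) = 0
T_out = Σ ṁᵢCp,ᵢTᵢ / Σ ṁᵢCp,ᵢ
      = -200630 / 7052.8 = -28.446 °C

T_out = -28.4 °C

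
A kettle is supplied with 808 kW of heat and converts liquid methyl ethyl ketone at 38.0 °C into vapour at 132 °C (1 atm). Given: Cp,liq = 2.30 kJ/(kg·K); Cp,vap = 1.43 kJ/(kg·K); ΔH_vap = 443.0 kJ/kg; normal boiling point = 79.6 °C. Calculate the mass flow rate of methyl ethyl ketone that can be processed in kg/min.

Δh = 2.30×(79.6−38.0) + 443.0 + 1.43×(132−79.6) = 613.61 kJ/kg
Q = 808 kW = 808 kJ/s = 48480 kJ/min
ṁ = Q/Δh = 48480 / 613.61 = 79.008 kg/min

ṁ = 79.0 kg/min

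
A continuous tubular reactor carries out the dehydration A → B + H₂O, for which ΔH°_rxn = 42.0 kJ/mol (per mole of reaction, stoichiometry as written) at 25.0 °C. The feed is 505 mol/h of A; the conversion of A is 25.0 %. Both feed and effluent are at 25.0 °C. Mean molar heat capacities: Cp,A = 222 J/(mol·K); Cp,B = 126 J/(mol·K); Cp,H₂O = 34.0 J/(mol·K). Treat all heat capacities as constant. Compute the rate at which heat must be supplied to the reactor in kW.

Q_in = 1.47 kW

Extent of reaction ξ = 0.250 × 505 = 126.25 mol/h
Reaction term: ξ·ΔH°_rxn = 126.25 × 42.0 = 5302.5 kJ/h
Q = ΔH = 5302.5 kJ/h = 1.4729 kW
Heat supplied = 1.4729 kW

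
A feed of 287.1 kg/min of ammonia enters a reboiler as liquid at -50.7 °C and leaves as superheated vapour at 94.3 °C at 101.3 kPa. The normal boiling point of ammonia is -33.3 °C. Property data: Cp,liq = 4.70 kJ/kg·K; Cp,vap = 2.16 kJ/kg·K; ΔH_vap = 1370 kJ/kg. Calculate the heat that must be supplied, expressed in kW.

Q = 8270 kW

liquid -50.7→-33.3 °C: 81.78 kJ/kg
vaporisation at -33.3 °C: 1370 kJ/kg
vapour -33.3→94.3 °C: 275.62 kJ/kg
Δh = 81.78 + 1370 + 275.62 = 1727.4 kJ/kg
Q = ṁ·Δh = 287.1 kg/min × 1727.4 kJ/kg = 495940 kJ/min
|Q| = 8265.6 kW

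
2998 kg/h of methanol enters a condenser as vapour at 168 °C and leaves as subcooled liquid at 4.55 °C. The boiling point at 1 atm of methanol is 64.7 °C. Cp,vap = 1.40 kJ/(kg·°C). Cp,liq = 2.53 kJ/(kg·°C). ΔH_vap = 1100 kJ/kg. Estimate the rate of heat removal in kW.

vapour 168→64.7 °C: -144.62 kJ/kg
condensation at 64.7 °C: -1100 kJ/kg
liquid 64.7→4.55 °C: -152.18 kJ/kg
Δh = -144.62 + -1100 + -152.18 = -1396.8 kJ/kg
Q = ṁ·Δh = 2998 kg/h × -1396.8 kJ/kg = -4.1876e+06 kJ/h
|Q| = 1163.2 kW

Q_c = 1160 kW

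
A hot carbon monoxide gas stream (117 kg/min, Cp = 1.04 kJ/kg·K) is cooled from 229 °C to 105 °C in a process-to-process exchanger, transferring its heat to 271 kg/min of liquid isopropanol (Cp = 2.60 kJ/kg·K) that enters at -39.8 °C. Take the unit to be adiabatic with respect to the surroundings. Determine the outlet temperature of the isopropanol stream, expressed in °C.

Heat released by hot stream: Q = 117 × 1.04 × (229 − 105) = 15088 kJ/min
Energy balance on cold side (adiabatic exchanger): Q = ṁ_c·Cp_c·(T_c,out − T_c,in)
T_c,out = -39.8 + 15088/(271 × 2.60) = -18.386 °C

T_c,out = -18.4 °C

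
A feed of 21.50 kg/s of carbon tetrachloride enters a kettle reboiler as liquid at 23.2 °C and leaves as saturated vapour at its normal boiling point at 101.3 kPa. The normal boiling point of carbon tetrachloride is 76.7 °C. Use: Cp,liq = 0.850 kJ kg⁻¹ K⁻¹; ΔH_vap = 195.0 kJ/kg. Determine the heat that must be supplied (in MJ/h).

liquid 23.2→76.7 °C: 45.475 kJ/kg
vaporisation at 76.7 °C: 195 kJ/kg
Δh = 45.475 + 195 = 240.47 kJ/kg
Q = ṁ·Δh = 21.50 kg/s × 240.47 kJ/kg = 5170.2 kJ/s
|Q| = 5170.2 kW = 18613 MJ/h

Q = 18600 MJ/h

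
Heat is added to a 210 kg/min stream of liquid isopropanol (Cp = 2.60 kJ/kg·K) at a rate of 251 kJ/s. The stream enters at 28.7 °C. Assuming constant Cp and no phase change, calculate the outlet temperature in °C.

T_out = 56.3 °C

Q = 251 kJ/s = 15060 kJ/min
ΔT = Q/(ṁ·Cp) = 15060/(210×2.60) = 27.582 K
T_out = 28.7 + 27.582 = 56.282 °C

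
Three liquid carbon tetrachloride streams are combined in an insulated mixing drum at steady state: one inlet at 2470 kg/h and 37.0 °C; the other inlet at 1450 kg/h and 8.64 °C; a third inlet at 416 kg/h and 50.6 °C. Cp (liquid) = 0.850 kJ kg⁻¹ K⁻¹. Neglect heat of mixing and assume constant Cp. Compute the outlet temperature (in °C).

T_out = 28.8 °C

Energy balance with Q = 0: Σ ṁᵢCp,ᵢ(T_out − Tᵢ) = 0
Σ ṁᵢCp,ᵢTᵢ = 2470×0.850×37.0 + 1450×0.850×8.64 + 416×0.850×50.6 = 106220
Σ ṁᵢCp,ᵢ = 2470×0.850 + 1450×0.850 + 416×0.850 = 3685.6
T_out = 106220 / 3685.6 = 28.821 °C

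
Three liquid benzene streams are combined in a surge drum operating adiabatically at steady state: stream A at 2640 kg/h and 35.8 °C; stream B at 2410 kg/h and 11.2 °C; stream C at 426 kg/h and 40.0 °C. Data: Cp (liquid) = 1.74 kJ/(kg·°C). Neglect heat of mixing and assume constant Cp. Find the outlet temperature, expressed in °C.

Energy balance with Q = 0: Σ ṁᵢCp,ᵢ(T_out − Tᵢ) = 0
T_out = Σ ṁᵢCp,ᵢTᵢ / Σ ṁᵢCp,ᵢ
      = 241070 / 9528.2 = 25.3 °C

T_out = 25.3 °C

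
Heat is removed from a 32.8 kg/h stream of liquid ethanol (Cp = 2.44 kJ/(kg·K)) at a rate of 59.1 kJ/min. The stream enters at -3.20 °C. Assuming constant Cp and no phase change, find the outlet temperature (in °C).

Q = 59.1 kJ/min = 3546 kJ/h
ΔT = Q/(ṁ·Cp) = 3546/(32.8×2.44) = 44.307 K
T_out = -3.20 − 44.307 = -47.507 °C

T_out = -47.5 °C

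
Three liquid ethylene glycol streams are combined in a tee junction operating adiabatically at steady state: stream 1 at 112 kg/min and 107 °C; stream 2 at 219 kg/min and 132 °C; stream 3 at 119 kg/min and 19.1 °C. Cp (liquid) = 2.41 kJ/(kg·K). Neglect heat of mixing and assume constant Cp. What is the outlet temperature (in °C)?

Adiabatic, steady state ⇒ Σ ṁᵢCp,ᵢ(T_out − Tᵢ) = 0
T_out = Σ ṁᵢCp,ᵢTᵢ / Σ ṁᵢCp,ᵢ
      = 104030 / 1084.5 = 95.922 °C

T_out = 95.9 °C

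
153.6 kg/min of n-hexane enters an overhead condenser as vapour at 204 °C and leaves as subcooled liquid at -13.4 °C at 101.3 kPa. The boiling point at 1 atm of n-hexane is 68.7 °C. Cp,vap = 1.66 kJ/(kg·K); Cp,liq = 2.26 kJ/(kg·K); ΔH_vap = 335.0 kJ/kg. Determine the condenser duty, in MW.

vapour 204→68.7 °C: -224.6 kJ/kg
condensation at 68.7 °C: -335 kJ/kg
liquid 68.7→-13.4 °C: -185.55 kJ/kg
Δh = -224.6 + -335 + -185.55 = -745.14 kJ/kg
Q = ṁ·Δh = 153.6 kg/min × -745.14 kJ/kg = -114450 kJ/min
|Q| = 1907.6 kW = 1.9076 MW

Q_c = 1.91 MW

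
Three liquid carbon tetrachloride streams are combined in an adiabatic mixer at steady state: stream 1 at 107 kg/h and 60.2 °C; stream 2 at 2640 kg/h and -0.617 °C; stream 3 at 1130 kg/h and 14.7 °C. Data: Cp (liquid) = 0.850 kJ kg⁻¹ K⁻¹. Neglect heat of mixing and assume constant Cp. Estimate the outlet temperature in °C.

Energy balance with Q = 0: Σ ṁᵢCp,ᵢ(T_out − Tᵢ) = 0
Σ ṁᵢCp,ᵢTᵢ = 107×0.850×60.2 + 2640×0.850×-0.617 + 1130×0.850×14.7 = 18210
Σ ṁᵢCp,ᵢ = 107×0.850 + 2640×0.850 + 1130×0.850 = 3295.4
T_out = 18210 / 3295.4 = 5.5258 °C

T_out = 5.53 °C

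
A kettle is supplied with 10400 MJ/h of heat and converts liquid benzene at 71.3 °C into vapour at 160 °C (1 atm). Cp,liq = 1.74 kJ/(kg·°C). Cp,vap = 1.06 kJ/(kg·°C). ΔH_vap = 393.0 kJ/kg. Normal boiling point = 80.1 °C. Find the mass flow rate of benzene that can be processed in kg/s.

ṁ = 5.86 kg/s

Δh = 1.74×(80.1−71.3) + 393.0 + 1.06×(160−80.1) = 493.01 kJ/kg
Q = 10400 MJ/h = 2888.9 kJ/s = 2888.9 kJ/s
ṁ = Q/Δh = 2888.9 / 493.01 = 5.8597 kg/s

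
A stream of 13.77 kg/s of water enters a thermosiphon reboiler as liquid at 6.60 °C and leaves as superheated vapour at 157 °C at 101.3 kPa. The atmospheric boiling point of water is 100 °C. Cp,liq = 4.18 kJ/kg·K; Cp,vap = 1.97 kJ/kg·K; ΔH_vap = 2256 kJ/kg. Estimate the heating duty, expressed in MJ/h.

Q = 137000 MJ/h

liquid 6.60→100 °C: 390.41 kJ/kg
vaporisation at 100 °C: 2256 kJ/kg
vapour 100→157 °C: 112.29 kJ/kg
Δh = 390.41 + 2256 + 112.29 = 2758.7 kJ/kg
Q = ṁ·Δh = 13.77 kg/s × 2758.7 kJ/kg = 37987 kJ/s
|Q| = 37987 kW = 136750 MJ/h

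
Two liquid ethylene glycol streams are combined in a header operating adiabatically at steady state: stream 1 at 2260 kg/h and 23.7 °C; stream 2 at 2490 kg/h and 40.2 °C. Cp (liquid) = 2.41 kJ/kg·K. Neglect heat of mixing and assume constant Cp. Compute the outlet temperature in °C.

T_out = 32.3 °C

No heat crosses the boundary, so H_out = H_in.
T_out = Σ ṁᵢCp,ᵢTᵢ / Σ ṁᵢCp,ᵢ
      = 370320 / 11448 = 32.349 °C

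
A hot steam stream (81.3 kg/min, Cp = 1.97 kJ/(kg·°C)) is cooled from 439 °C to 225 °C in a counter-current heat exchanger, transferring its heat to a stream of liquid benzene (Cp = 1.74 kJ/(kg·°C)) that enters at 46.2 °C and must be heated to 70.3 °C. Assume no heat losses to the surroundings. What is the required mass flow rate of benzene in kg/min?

ṁ_c = 817 kg/min

Heat released by hot stream: Q = 81.3 × 1.97 × (439 − 225) = 34274 kJ/min
Energy balance on cold side (adiabatic exchanger): Q = ṁ_c·Cp_c·(T_c,out − T_c,in)
ṁ_c = 34274 / [1.74 × (70.3 − 46.2)] = 817.34 kg/min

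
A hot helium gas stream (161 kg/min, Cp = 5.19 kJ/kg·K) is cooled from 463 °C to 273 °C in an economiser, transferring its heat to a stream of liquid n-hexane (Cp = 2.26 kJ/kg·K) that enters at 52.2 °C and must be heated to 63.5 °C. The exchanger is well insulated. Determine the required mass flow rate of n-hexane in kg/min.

Heat released by hot stream: Q = 161 × 5.19 × (463 − 273) = 158760 kJ/min
Energy balance on cold side (adiabatic exchanger): Q = ṁ_c·Cp_c·(T_c,out − T_c,in)
ṁ_c = 158760 / [2.26 × (63.5 − 52.2)] = 6216.7 kg/min

ṁ_c = 6220 kg/min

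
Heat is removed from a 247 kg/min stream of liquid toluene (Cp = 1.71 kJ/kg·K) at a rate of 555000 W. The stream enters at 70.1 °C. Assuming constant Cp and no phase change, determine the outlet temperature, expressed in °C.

T_out = -8.74 °C

Q = 555000 W = 33300 kJ/min
ΔT = Q/(ṁ·Cp) = 33300/(247×1.71) = 78.841 K
T_out = 70.1 − 78.841 = -8.7408 °C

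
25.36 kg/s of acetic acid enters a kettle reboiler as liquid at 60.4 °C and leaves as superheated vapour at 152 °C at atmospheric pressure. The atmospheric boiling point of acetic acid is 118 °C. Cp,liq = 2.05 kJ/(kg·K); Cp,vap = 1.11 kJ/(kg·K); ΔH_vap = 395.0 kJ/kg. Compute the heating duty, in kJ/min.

Q = 838000 kJ/min

liquid 60.4→118 °C: 118.08 kJ/kg
vaporisation at 118 °C: 395 kJ/kg
vapour 118→152 °C: 37.74 kJ/kg
Δh = 118.08 + 395 + 37.74 = 550.82 kJ/kg
Q = ṁ·Δh = 25.36 kg/s × 550.82 kJ/kg = 13969 kJ/s
|Q| = 13969 kW = 838130 kJ/min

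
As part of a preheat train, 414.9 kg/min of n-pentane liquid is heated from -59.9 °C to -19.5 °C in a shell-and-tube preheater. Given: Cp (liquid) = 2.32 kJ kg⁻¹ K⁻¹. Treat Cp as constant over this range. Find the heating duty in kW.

Q = ṁ·Cp·ΔT = 414.9 × 2.32 × (-19.5 − -59.9) = 38888 kJ/min
Converting: 38888 / 60 s = 648.13 kW

Q = 648 kW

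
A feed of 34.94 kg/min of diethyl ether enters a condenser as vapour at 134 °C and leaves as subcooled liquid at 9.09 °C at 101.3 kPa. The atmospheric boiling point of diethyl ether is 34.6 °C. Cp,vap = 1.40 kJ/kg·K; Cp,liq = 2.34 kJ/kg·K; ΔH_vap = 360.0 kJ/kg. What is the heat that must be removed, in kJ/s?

vapour 134→34.6 °C: -139.16 kJ/kg
condensation at 34.6 °C: -360 kJ/kg
liquid 34.6→9.09 °C: -59.693 kJ/kg
Δh = -139.16 + -360 + -59.693 = -558.85 kJ/kg
Q = ṁ·Δh = 34.94 kg/min × -558.85 kJ/kg = -19526 kJ/min
|Q| = 325.44 kW

Q_c = 325 kJ/s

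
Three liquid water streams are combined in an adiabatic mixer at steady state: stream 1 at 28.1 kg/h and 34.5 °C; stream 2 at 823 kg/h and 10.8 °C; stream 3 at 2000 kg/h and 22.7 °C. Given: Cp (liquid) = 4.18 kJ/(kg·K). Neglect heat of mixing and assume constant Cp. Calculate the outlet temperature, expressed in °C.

Energy balance with Q = 0: Σ ṁᵢCp,ᵢ(T_out − Tᵢ) = 0
T_out = Σ ṁᵢCp,ᵢTᵢ / Σ ṁᵢCp,ᵢ
      = 230980 / 11918 = 19.381 °C

T_out = 19.4 °C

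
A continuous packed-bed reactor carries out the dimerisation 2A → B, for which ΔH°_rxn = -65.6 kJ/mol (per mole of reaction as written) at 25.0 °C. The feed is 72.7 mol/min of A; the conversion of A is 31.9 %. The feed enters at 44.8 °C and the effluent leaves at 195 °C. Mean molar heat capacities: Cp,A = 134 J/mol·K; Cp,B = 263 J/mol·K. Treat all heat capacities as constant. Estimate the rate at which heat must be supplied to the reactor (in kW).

Q_in = 11.5 kW

Extent of reaction ξ = 0.319 × 72.7 / 2 = 11.596 mol/min
Reaction term: ξ·ΔH°_rxn = 11.596 × -65.6 = -760.67 kJ/min
Sensible, feed 44.8→25 °C: -192.89 kJ/min
Outlet flows (mol/min): A 49.509, B 11.596
Sensible, products 25→195 °C: 1646.2 kJ/min
Q = ΔH = 692.69 kJ/min = 11.545 kW
Heat supplied = 11.545 kW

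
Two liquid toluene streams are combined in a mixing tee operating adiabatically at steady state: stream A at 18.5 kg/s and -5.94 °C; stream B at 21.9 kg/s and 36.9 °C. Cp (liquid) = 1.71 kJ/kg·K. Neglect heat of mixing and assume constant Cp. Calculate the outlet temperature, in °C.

T_out = 17.3 °C

Energy balance with Q = 0: Σ ṁᵢCp,ᵢ(T_out − Tᵢ) = 0
T_out = Σ ṁᵢCp,ᵢTᵢ / Σ ṁᵢCp,ᵢ
      = 1194 / 69.084 = 17.283 °C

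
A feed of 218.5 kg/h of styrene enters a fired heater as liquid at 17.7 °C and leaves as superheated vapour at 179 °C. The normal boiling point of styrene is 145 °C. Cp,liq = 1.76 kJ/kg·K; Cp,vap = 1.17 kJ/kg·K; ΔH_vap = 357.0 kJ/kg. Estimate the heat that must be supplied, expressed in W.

Q = 37700 W

liquid 17.7→145 °C: 224.05 kJ/kg
vaporisation at 145 °C: 357 kJ/kg
vapour 145→179 °C: 39.78 kJ/kg
Δh = 224.05 + 357 + 39.78 = 620.83 kJ/kg
Q = ṁ·Δh = 218.5 kg/h × 620.83 kJ/kg = 135650 kJ/h
|Q| = 37.681 kW = 37681 W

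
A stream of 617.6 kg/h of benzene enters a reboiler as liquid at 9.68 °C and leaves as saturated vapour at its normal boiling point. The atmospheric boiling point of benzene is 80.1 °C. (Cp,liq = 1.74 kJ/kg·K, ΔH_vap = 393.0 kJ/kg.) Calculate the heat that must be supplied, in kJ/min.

Q = 5310 kJ/min

liquid 9.68→80.1 °C: 122.53 kJ/kg
vaporisation at 80.1 °C: 393 kJ/kg
Δh = 122.53 + 393 = 515.53 kJ/kg
Q = ṁ·Δh = 617.6 kg/h × 515.53 kJ/kg = 318390 kJ/h
|Q| = 88.442 kW = 5306.5 kJ/min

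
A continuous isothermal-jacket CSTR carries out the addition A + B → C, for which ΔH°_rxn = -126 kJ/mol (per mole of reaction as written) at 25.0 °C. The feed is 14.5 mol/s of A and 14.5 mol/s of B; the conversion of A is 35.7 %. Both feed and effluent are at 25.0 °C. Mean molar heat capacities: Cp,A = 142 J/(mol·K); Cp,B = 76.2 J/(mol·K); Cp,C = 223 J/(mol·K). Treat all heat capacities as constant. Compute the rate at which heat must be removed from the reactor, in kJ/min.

Q_out = 39100 kJ/min

Extent of reaction ξ = 0.357 × 14.5 = 5.1765 mol/s
Reaction term: ξ·ΔH°_rxn = 5.1765 × -126 = -652.24 kJ/s
Q = ΔH = -652.24 kJ/s = -652.24 kW
Heat removed = 39134 kJ/min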